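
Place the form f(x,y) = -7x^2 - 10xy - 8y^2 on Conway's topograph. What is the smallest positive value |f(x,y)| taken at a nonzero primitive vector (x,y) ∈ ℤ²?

translate: b→-4 (≡10 mod 14), so (7,10,8)→(7,-4,5)
flip: (7,-4,5)→(5,4,7)
reduced (well bottom): (5,4,7) with a≤c, −a<b≤a
well minimum |f| = |-5| = 5 (negative-definite)

5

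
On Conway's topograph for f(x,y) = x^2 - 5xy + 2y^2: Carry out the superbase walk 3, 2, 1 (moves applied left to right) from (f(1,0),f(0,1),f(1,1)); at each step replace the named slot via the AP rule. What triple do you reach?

start (1,2,-2) = (f(1,0),f(0,1),f(1,1))
replace slot 3: 2·(1+2) − (-2) = 8 → (1,2,8)
replace slot 2: 2·(1+8) − 2 = 16 → (1,16,8)
replace slot 1: 2·(16+8) − 1 = 47 → (47,16,8)

47,16,8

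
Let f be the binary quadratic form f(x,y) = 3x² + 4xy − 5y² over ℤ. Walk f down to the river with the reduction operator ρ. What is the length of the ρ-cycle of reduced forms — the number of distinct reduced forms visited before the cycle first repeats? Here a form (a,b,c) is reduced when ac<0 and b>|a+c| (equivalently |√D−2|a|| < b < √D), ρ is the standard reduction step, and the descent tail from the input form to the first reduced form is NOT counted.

D = 76, ⌊√D⌋ = 8
river: ρ → (-5,6,2)
river: ρ → (2,6,-5)
river: ρ → (-5,4,3)
river: ρ → (3,8,-1)
river: ρ → (-1,8,3)
river: ρ → (3,4,-5)
ρ-cycle length = 6 (tail of 0 descent steps not counted)

6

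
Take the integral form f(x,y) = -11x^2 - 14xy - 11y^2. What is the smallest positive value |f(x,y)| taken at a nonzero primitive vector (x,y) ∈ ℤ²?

translate: b→-8 (≡14 mod 22), so (11,14,11)→(11,-8,8)
flip: (11,-8,8)→(8,8,11)
reduced (well bottom): (8,8,11) with a≤c, −a<b≤a
well minimum |f| = |-8| = 8 (negative-definite)

8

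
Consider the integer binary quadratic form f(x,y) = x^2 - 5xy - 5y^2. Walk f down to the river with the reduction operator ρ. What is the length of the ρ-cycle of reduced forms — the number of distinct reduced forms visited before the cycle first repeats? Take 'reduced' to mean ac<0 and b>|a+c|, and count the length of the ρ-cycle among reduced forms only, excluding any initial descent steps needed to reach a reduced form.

D = 45, ⌊√D⌋ = 6
descent: ρ → (-5,5,1)  [lands on river]
river: ρ → (1,5,-5)
ρ-cycle length = 2 (tail of 1 descent step not counted)

2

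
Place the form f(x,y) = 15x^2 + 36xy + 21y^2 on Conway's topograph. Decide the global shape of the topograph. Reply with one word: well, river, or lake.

D = b²−4ac = 36² − 4·15·21 = 36
D = 6² is a perfect square ⇒ form factors over ℤ ⇒ lakes

lake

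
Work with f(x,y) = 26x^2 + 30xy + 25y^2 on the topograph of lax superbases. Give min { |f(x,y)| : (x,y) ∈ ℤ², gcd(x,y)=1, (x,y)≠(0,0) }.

translate: b→-22 (≡30 mod 52), so (26,30,25)→(26,-22,21)
flip: (26,-22,21)→(21,22,26)
translate: b→-20 (≡22 mod 42), so (21,22,26)→(21,-20,25)
reduced (well bottom): (21,-20,25) with a≤c, −a<b≤a
well minimum = a = 21

21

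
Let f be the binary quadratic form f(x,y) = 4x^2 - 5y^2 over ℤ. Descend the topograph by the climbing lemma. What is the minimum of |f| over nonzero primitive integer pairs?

descent: ρ → (-5,0,4)
descent: ρ → (4,8,-1)  [lands on river]
river: ρ → (-1,8,4)
closes: descent 2, river 2
min |a| on river = 1

1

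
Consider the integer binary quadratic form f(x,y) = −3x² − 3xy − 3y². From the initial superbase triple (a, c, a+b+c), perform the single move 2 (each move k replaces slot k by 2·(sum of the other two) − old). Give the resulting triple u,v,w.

start (-3,-3,-9) = (f(1,0),f(0,1),f(1,1))
replace slot 2: 2·((-3)+(-9)) − (-3) = -21 → (-3,-21,-9)

-3,-21,-9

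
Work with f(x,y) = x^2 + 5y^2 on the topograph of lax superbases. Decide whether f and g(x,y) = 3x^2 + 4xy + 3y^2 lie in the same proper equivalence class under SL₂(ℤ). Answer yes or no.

D₁ = -20, D₂ = -20
f: reduced (well bottom): (1,0,5) with a≤c, −a<b≤a
g: translate: b→-2 (≡4 mod 6), so (3,4,3)→(3,-2,2)
g: flip: (3,-2,2)→(2,2,3)
g: reduced (well bottom): (2,2,3) with a≤c, −a<b≤a
reduced forms (1, 0, 5) vs (2, 2, 3) ⇒ inequivalent

no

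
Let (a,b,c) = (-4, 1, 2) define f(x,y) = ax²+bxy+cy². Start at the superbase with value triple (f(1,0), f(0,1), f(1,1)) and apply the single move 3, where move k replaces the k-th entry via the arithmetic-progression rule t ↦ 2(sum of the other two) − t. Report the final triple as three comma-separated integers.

start (-4,2,-1) = (f(1,0),f(0,1),f(1,1))
replace slot 3: 2·((-4)+2) − (-1) = -3 → (-4,2,-3)

-4,2,-3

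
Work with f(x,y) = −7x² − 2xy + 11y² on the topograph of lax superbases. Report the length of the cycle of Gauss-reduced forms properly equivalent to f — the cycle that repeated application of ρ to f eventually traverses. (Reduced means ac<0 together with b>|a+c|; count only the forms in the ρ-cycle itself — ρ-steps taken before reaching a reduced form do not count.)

D = 312, ⌊√D⌋ = 17
descent: ρ → (11,2,-7)
descent: ρ → (-7,12,6)  [lands on river]
river: ρ → (6,12,-7)
river: ρ → (-7,16,2)
river: ρ → (2,16,-7)
ρ-cycle length = 4 (tail of 2 descent steps not counted)

4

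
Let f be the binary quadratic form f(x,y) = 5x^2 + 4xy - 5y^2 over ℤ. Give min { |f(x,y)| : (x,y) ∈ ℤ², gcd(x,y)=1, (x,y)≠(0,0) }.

river: ρ → (-5,6,4)
river: ρ → (4,10,-1)
river: ρ → (-1,10,4)
river: ρ → (4,6,-5)
river: ρ → (-5,4,5)
river: ρ → (5,6,-4)
river: ρ → (-4,10,1)
river: ρ → (1,10,-4)
river: ρ → (-4,6,5)
river: ρ → (5,4,-5)
closes: descent 0, river 10
min |a| on river = 1

1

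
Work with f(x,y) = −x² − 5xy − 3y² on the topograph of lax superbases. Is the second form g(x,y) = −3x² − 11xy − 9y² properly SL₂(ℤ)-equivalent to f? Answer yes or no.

D₁ = 13, D₂ = 13
river cycle of f (length 2): (1, 3, -1), (-1, 3, 1)
river cycle of g (length 2): (-1, 3, 1), (1, 3, -1)
cycles coincide ⇒ equivalent

yes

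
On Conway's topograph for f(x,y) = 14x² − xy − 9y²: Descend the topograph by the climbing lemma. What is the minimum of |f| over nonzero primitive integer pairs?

descent: ρ → (-9,19,4)  [lands on river]
river: ρ → (4,21,-4)
river: ρ → (-4,19,9)
river: ρ → (9,17,-6)
river: ρ → (-6,19,6)
river: ρ → (6,17,-9)
closes: descent 1, river 6
min |a| on river = 4

4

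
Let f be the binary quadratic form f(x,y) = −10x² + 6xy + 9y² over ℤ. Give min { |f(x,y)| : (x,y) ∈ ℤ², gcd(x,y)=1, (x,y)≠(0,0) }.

river: ρ → (9,12,-7)
river: ρ → (-7,16,5)
river: ρ → (5,14,-10)
river: ρ → (-10,6,9)
closes: descent 0, river 4
min |a| on river = 5

5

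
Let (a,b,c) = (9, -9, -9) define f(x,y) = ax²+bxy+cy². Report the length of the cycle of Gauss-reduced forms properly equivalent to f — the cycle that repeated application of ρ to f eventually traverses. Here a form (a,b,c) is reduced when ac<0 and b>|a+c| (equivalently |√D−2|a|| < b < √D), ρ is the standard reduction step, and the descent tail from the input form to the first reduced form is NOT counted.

D = 405, ⌊√D⌋ = 20
descent: ρ → (-9,9,9)  [lands on river]
river: ρ → (9,9,-9)
ρ-cycle length = 2 (tail of 1 descent step not counted)

2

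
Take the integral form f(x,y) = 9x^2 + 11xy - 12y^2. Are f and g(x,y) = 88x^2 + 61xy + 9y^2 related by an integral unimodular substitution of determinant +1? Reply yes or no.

D₁ = 553, D₂ = 553
river cycle of f (length 26): (-12, 13, 8), (8, 19, -6), (-6, 17, 11), (11, 5, -12), (-12, 19, 4), (4, 21, -7), (-7, 21, 4), (4, 19, -12), (-12, 5, 11), (11, 17, -6), … (16 more)
river cycle of g (length 26): (9, 11, -12), (-12, 13, 8), (8, 19, -6), (-6, 17, 11), (11, 5, -12), (-12, 19, 4), (4, 21, -7), (-7, 21, 4), (4, 19, -12), (-12, 5, 11), … (16 more)
cycles coincide ⇒ equivalent

yes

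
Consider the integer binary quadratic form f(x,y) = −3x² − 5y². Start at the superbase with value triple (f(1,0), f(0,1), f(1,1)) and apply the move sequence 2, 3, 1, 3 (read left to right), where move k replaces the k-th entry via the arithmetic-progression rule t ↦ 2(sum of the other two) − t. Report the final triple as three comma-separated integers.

start (-3,-5,-8) = (f(1,0),f(0,1),f(1,1))
replace slot 2: 2·((-3)+(-8)) − (-5) = -17 → (-3,-17,-8)
replace slot 3: 2·((-3)+(-17)) − (-8) = -32 → (-3,-17,-32)
replace slot 1: 2·((-17)+(-32)) − (-3) = -95 → (-95,-17,-32)
replace slot 3: 2·((-95)+(-17)) − (-32) = -192 → (-95,-17,-192)

-95,-17,-192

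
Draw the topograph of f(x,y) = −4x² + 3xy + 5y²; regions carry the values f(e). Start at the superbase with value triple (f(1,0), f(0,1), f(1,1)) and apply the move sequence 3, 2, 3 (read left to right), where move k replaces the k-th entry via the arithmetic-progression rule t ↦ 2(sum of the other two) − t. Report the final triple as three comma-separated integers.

start (-4,5,4) = (f(1,0),f(0,1),f(1,1))
replace slot 3: 2·((-4)+5) − 4 = -2 → (-4,5,-2)
replace slot 2: 2·((-4)+(-2)) − 5 = -17 → (-4,-17,-2)
replace slot 3: 2·((-4)+(-17)) − (-2) = -40 → (-4,-17,-40)

-4,-17,-40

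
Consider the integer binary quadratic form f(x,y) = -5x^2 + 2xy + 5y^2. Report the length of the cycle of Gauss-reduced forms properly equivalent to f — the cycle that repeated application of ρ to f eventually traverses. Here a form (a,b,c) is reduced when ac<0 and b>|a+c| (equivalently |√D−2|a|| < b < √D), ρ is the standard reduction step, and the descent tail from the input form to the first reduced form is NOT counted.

D = 104, ⌊√D⌋ = 10
river: ρ → (5,8,-2)
river: ρ → (-2,8,5)
river: ρ → (5,2,-5)
river: ρ → (-5,8,2)
river: ρ → (2,8,-5)
river: ρ → (-5,2,5)
ρ-cycle length = 6 (tail of 0 descent steps not counted)

6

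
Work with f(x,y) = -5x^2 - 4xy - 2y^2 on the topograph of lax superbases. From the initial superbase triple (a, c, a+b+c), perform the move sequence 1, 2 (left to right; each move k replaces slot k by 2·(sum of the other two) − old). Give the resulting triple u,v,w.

start (-5,-2,-11) = (f(1,0),f(0,1),f(1,1))
replace slot 1: 2·((-2)+(-11)) − (-5) = -21 → (-21,-2,-11)
replace slot 2: 2·((-21)+(-11)) − (-2) = -62 → (-21,-62,-11)

-21,-62,-11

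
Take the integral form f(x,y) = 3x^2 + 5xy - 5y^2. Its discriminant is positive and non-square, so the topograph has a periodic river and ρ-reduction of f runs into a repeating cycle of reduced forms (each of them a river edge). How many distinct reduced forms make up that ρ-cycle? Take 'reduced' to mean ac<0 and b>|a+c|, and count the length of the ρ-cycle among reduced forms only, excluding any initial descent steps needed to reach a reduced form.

D = 85, ⌊√D⌋ = 9
river: ρ → (-5,5,3)
river: ρ → (3,7,-3)
river: ρ → (-3,5,5)
river: ρ → (5,5,-3)
river: ρ → (-3,7,3)
river: ρ → (3,5,-5)
ρ-cycle length = 6 (tail of 0 descent steps not counted)

6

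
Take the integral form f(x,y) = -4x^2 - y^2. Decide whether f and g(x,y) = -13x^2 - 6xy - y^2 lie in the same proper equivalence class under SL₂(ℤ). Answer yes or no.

D₁ = -16, D₂ = -16
f is negative-definite; reduce −f:
−f: flip: (4,0,1)→(1,0,4)
−f: reduced (well bottom): (1,0,4) with a≤c, −a<b≤a
flip sign back: reduced form of f is (-1,0,-4)
g is negative-definite; reduce −g:
−g: flip: (13,6,1)→(1,-6,13)
−g: translate: b→0 (≡-6 mod 2), so (1,-6,13)→(1,0,4)
−g: reduced (well bottom): (1,0,4) with a≤c, −a<b≤a
flip sign back: reduced form of g is (-1,0,-4)
reduced forms (-1, 0, -4) vs (-1, 0, -4) ⇒ equivalent

yes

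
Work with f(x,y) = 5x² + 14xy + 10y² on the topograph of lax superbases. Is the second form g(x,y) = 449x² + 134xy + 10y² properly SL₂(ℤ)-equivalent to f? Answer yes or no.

D₁ = -4, D₂ = -4
f: translate: b→4 (≡14 mod 10), so (5,14,10)→(5,4,1)
f: flip: (5,4,1)→(1,-4,5)
f: translate: b→0 (≡-4 mod 2), so (1,-4,5)→(1,0,1)
f: reduced (well bottom): (1,0,1) with a≤c, −a<b≤a
g: flip: (449,134,10)→(10,-134,449)
g: translate: b→6 (≡-134 mod 20), so (10,-134,449)→(10,6,1)
g: flip: (10,6,1)→(1,-6,10)
g: translate: b→0 (≡-6 mod 2), so (1,-6,10)→(1,0,1)
g: reduced (well bottom): (1,0,1) with a≤c, −a<b≤a
reduced forms (1, 0, 1) vs (1, 0, 1) ⇒ equivalent

yes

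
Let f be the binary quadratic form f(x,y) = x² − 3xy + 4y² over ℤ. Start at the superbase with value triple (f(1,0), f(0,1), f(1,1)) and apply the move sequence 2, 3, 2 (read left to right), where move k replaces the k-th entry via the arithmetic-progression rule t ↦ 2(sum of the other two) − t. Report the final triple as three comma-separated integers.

start (1,4,2) = (f(1,0),f(0,1),f(1,1))
replace slot 2: 2·(1+2) − 4 = 2 → (1,2,2)
replace slot 3: 2·(1+2) − 2 = 4 → (1,2,4)
replace slot 2: 2·(1+4) − 2 = 8 → (1,8,4)

1,8,4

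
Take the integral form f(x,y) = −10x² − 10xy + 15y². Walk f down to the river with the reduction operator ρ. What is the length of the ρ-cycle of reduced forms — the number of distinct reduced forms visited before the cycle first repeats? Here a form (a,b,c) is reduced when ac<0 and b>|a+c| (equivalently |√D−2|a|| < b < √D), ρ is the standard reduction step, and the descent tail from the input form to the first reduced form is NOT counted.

D = 700, ⌊√D⌋ = 26
descent: ρ → (15,10,-10)  [lands on river]
river: ρ → (-10,10,15)
river: ρ → (15,20,-5)
river: ρ → (-5,20,15)
ρ-cycle length = 4 (tail of 1 descent step not counted)

4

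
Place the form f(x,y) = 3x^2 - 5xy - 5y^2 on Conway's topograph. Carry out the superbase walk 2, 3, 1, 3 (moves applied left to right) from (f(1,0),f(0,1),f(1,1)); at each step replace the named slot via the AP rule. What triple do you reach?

start (3,-5,-7) = (f(1,0),f(0,1),f(1,1))
replace slot 2: 2·(3+(-7)) − (-5) = -3 → (3,-3,-7)
replace slot 3: 2·(3+(-3)) − (-7) = 7 → (3,-3,7)
replace slot 1: 2·((-3)+7) − 3 = 5 → (5,-3,7)
replace slot 3: 2·(5+(-3)) − 7 = -3 → (5,-3,-3)

5,-3,-3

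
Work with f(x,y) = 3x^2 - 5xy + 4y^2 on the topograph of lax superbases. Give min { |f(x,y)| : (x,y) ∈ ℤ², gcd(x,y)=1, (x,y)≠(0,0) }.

translate: b→1 (≡-5 mod 6), so (3,-5,4)→(3,1,2)
flip: (3,1,2)→(2,-1,3)
reduced (well bottom): (2,-1,3) with a≤c, −a<b≤a
well minimum = a = 2

2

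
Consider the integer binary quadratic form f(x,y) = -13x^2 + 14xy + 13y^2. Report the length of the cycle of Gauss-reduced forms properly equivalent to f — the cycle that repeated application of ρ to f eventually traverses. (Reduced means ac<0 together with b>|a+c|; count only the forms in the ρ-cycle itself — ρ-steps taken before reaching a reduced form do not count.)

D = 872, ⌊√D⌋ = 29
river: ρ → (13,12,-14)
river: ρ → (-14,16,11)
river: ρ → (11,28,-2)
river: ρ → (-2,28,11)
river: ρ → (11,16,-14)
river: ρ → (-14,12,13)
river: ρ → (13,14,-13)
river: ρ → (-13,12,14)
river: ρ → (14,16,-11)
river: ρ → (-11,28,2)
river: ρ → (2,28,-11)
river: ρ → (-11,16,14)
river: ρ → (14,12,-13)
river: ρ → (-13,14,13)
ρ-cycle length = 14 (tail of 0 descent steps not counted)

14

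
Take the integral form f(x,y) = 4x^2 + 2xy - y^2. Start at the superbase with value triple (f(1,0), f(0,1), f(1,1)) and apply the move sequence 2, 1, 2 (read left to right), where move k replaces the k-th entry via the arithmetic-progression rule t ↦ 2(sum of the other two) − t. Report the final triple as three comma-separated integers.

start (4,-1,5) = (f(1,0),f(0,1),f(1,1))
replace slot 2: 2·(4+5) − (-1) = 19 → (4,19,5)
replace slot 1: 2·(19+5) − 4 = 44 → (44,19,5)
replace slot 2: 2·(44+5) − 19 = 79 → (44,79,5)

44,79,5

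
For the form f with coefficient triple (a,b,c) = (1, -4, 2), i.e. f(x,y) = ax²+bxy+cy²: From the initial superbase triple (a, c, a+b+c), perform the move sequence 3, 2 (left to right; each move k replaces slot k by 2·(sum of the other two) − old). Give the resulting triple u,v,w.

start (1,2,-1) = (f(1,0),f(0,1),f(1,1))
replace slot 3: 2·(1+2) − (-1) = 7 → (1,2,7)
replace slot 2: 2·(1+7) − 2 = 14 → (1,14,7)

1,14,7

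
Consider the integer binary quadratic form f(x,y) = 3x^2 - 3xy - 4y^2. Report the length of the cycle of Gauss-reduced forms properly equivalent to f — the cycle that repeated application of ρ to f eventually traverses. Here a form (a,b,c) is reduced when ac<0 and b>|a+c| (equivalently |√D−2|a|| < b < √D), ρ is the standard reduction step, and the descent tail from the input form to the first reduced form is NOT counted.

D = 57, ⌊√D⌋ = 7
descent: ρ → (-4,3,3)  [lands on river]
river: ρ → (3,3,-4)
river: ρ → (-4,5,2)
river: ρ → (2,7,-1)
river: ρ → (-1,7,2)
river: ρ → (2,5,-4)
ρ-cycle length = 6 (tail of 1 descent step not counted)

6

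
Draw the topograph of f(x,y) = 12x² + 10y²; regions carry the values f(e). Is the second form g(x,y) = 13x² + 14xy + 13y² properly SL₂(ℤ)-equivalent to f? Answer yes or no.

D₁ = -480, D₂ = -480
f: flip: (12,0,10)→(10,0,12)
f: reduced (well bottom): (10,0,12) with a≤c, −a<b≤a
g: translate: b→-12 (≡14 mod 26), so (13,14,13)→(13,-12,12)
g: flip: (13,-12,12)→(12,12,13)
g: reduced (well bottom): (12,12,13) with a≤c, −a<b≤a
reduced forms (10, 0, 12) vs (12, 12, 13) ⇒ inequivalent

no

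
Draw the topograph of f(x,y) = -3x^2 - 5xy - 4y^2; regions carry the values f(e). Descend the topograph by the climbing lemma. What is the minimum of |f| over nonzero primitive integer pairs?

translate: b→-1 (≡5 mod 6), so (3,5,4)→(3,-1,2)
flip: (3,-1,2)→(2,1,3)
reduced (well bottom): (2,1,3) with a≤c, −a<b≤a
well minimum |f| = |-2| = 2 (negative-definite)

2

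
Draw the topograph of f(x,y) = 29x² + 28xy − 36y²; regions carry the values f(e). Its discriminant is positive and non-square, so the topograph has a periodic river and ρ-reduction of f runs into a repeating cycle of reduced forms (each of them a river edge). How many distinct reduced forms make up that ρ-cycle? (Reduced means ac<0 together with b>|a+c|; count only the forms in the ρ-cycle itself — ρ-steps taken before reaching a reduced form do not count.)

D = 4960, ⌊√D⌋ = 70
river: ρ → (-36,44,21)
river: ρ → (21,40,-40)
river: ρ → (-40,40,21)
river: ρ → (21,44,-36)
river: ρ → (-36,28,29)
river: ρ → (29,30,-35)
river: ρ → (-35,40,24)
river: ρ → (24,56,-19)
river: ρ → (-19,58,21)
river: ρ → (21,68,-4)
river: ρ → (-4,68,21)
river: ρ → (21,58,-19)
river: ρ → (-19,56,24)
river: ρ → (24,40,-35)
river: ρ → (-35,30,29)
river: ρ → (29,28,-36)
ρ-cycle length = 16 (tail of 0 descent steps not counted)

16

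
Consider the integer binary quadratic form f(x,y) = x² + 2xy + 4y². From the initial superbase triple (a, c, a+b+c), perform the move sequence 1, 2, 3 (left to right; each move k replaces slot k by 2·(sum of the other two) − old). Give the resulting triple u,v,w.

start (1,4,7) = (f(1,0),f(0,1),f(1,1))
replace slot 1: 2·(4+7) − 1 = 21 → (21,4,7)
replace slot 2: 2·(21+7) − 4 = 52 → (21,52,7)
replace slot 3: 2·(21+52) − 7 = 139 → (21,52,139)

21,52,139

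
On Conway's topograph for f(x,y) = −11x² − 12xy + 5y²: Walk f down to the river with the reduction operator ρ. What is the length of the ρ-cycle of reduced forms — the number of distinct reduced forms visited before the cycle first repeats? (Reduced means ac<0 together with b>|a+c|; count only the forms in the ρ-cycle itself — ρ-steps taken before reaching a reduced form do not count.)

D = 364, ⌊√D⌋ = 19
descent: ρ → (5,12,-11)  [lands on river]
river: ρ → (-11,10,6)
river: ρ → (6,14,-7)
river: ρ → (-7,14,6)
river: ρ → (6,10,-11)
river: ρ → (-11,12,5)
river: ρ → (5,18,-2)
river: ρ → (-2,18,5)
ρ-cycle length = 8 (tail of 1 descent step not counted)

8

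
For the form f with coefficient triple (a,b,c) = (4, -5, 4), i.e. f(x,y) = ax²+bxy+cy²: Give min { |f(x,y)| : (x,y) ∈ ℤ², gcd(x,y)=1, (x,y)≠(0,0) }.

translate: b→3 (≡-5 mod 8), so (4,-5,4)→(4,3,3)
flip: (4,3,3)→(3,-3,4)
translate: b→3 (≡-3 mod 6), so (3,-3,4)→(3,3,4)
reduced (well bottom): (3,3,4) with a≤c, −a<b≤a
well minimum = a = 3

3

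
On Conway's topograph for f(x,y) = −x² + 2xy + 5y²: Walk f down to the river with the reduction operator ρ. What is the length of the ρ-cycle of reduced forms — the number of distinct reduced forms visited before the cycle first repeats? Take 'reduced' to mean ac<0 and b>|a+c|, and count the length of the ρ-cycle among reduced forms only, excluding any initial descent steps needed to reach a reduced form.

D = 24, ⌊√D⌋ = 4
descent: ρ → (5,-2,-1)
descent: ρ → (-1,4,2)  [lands on river]
river: ρ → (2,4,-1)
ρ-cycle length = 2 (tail of 2 descent steps not counted)

2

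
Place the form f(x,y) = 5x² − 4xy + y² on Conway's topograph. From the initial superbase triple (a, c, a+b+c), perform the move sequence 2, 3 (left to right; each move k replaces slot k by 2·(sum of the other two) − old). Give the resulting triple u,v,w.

start (5,1,2) = (f(1,0),f(0,1),f(1,1))
replace slot 2: 2·(5+2) − 1 = 13 → (5,13,2)
replace slot 3: 2·(5+13) − 2 = 34 → (5,13,34)

5,13,34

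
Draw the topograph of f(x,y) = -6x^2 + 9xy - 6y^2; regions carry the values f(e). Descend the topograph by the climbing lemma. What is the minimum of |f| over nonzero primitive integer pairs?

translate: b→3 (≡-9 mod 12), so (6,-9,6)→(6,3,3)
flip: (6,3,3)→(3,-3,6)
translate: b→3 (≡-3 mod 6), so (3,-3,6)→(3,3,6)
reduced (well bottom): (3,3,6) with a≤c, −a<b≤a
well minimum |f| = |-3| = 3 (negative-definite)

3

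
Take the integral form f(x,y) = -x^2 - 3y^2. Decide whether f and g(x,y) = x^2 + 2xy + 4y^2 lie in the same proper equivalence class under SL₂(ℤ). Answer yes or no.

D₁ = -12, D₂ = -12
f is negative-definite; reduce −f:
−f: reduced (well bottom): (1,0,3) with a≤c, −a<b≤a
flip sign back: reduced form of f is (-1,0,-3)
g: translate: b→0 (≡2 mod 2), so (1,2,4)→(1,0,3)
g: reduced (well bottom): (1,0,3) with a≤c, −a<b≤a
reduced forms (-1, 0, -3) vs (1, 0, 3) ⇒ inequivalent

no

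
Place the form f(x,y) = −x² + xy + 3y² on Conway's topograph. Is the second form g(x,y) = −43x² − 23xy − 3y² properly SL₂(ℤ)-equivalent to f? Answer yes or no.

D₁ = 13, D₂ = 13
river cycle of f (length 2): (-1, 3, 1), (1, 3, -1)
river cycle of g (length 2): (1, 3, -1), (-1, 3, 1)
cycles coincide ⇒ equivalent

yes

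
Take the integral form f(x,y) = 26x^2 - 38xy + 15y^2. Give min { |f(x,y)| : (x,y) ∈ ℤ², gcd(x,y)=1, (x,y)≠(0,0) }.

translate: b→14 (≡-38 mod 52), so (26,-38,15)→(26,14,3)
flip: (26,14,3)→(3,-14,26)
translate: b→-2 (≡-14 mod 6), so (3,-14,26)→(3,-2,10)
reduced (well bottom): (3,-2,10) with a≤c, −a<b≤a
well minimum = a = 3

3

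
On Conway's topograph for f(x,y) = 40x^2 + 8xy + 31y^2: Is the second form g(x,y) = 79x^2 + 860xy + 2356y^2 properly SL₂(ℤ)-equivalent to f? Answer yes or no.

D₁ = -4896, D₂ = -4896
f: flip: (40,8,31)→(31,-8,40)
f: reduced (well bottom): (31,-8,40) with a≤c, −a<b≤a
g: translate: b→70 (≡860 mod 158), so (79,860,2356)→(79,70,31)
g: flip: (79,70,31)→(31,-70,79)
g: translate: b→-8 (≡-70 mod 62), so (31,-70,79)→(31,-8,40)
g: reduced (well bottom): (31,-8,40) with a≤c, −a<b≤a
reduced forms (31, -8, 40) vs (31, -8, 40) ⇒ equivalent

yes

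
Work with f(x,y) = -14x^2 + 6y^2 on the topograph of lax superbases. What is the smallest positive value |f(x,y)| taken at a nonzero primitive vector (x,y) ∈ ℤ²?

descent: ρ → (6,12,-8)  [lands on river]
river: ρ → (-8,4,10)
river: ρ → (10,16,-2)
river: ρ → (-2,16,10)
river: ρ → (10,4,-8)
river: ρ → (-8,12,6)
closes: descent 1, river 6
min |a| on river = 2

2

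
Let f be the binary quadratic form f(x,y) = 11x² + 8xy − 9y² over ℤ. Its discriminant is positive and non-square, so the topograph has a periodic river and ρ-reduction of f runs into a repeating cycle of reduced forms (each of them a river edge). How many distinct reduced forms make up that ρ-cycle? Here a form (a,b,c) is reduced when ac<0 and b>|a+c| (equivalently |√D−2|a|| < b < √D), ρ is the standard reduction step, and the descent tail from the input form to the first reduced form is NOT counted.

D = 460, ⌊√D⌋ = 21
river: ρ → (-9,10,10)
river: ρ → (10,10,-9)
river: ρ → (-9,8,11)
river: ρ → (11,14,-6)
river: ρ → (-6,10,15)
river: ρ → (15,20,-1)
river: ρ → (-1,20,15)
river: ρ → (15,10,-6)
river: ρ → (-6,14,11)
river: ρ → (11,8,-9)
ρ-cycle length = 10 (tail of 0 descent steps not counted)

10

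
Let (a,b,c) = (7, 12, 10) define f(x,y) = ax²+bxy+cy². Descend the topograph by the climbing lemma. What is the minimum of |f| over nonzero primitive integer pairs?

translate: b→-2 (≡12 mod 14), so (7,12,10)→(7,-2,5)
flip: (7,-2,5)→(5,2,7)
reduced (well bottom): (5,2,7) with a≤c, −a<b≤a
well minimum = a = 5

5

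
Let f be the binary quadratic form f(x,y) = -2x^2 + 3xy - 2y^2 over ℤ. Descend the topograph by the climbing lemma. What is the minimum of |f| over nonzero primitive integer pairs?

translate: b→1 (≡-3 mod 4), so (2,-3,2)→(2,1,1)
flip: (2,1,1)→(1,-1,2)
translate: b→1 (≡-1 mod 2), so (1,-1,2)→(1,1,2)
reduced (well bottom): (1,1,2) with a≤c, −a<b≤a
well minimum |f| = |-1| = 1 (negative-definite)

1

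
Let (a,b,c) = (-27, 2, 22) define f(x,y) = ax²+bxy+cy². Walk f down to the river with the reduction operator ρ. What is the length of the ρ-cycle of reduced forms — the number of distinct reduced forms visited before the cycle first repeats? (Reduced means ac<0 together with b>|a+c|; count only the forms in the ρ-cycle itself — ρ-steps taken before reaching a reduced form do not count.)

D = 2380, ⌊√D⌋ = 48
descent: ρ → (22,42,-7)  [lands on river]
river: ρ → (-7,42,22)
river: ρ → (22,46,-3)
river: ρ → (-3,44,37)
river: ρ → (37,30,-10)
river: ρ → (-10,30,37)
river: ρ → (37,44,-3)
river: ρ → (-3,46,22)
ρ-cycle length = 8 (tail of 1 descent step not counted)

8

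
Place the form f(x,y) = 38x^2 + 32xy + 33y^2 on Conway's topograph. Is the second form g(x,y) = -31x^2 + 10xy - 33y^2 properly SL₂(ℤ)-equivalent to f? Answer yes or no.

D₁ = -3992, D₂ = -3992
f: flip: (38,32,33)→(33,-32,38)
f: reduced (well bottom): (33,-32,38) with a≤c, −a<b≤a
g is negative-definite; reduce −g:
−g: reduced (well bottom): (31,-10,33) with a≤c, −a<b≤a
flip sign back: reduced form of g is (-31,10,-33)
reduced forms (33, -32, 38) vs (-31, 10, -33) ⇒ inequivalent

no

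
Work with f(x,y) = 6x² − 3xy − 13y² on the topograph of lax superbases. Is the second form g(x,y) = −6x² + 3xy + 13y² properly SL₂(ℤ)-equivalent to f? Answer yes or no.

D₁ = 321, D₂ = 321
river cycle of f (length 6): (6, 9, -10), (-10, 11, 5), (5, 9, -12), (-12, 15, 2), (2, 17, -4), (-4, 15, 6)
river cycle of g (length 6): (-6, 15, 4), (4, 17, -2), (-2, 15, 12), (12, 9, -5), (-5, 11, 10), (10, 9, -6)
cycles differ ⇒ inequivalent

no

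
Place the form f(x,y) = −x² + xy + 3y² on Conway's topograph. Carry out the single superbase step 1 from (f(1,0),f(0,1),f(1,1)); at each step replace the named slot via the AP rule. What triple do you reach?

start (-1,3,3) = (f(1,0),f(0,1),f(1,1))
replace slot 1: 2·(3+3) − (-1) = 13 → (13,3,3)

13,3,3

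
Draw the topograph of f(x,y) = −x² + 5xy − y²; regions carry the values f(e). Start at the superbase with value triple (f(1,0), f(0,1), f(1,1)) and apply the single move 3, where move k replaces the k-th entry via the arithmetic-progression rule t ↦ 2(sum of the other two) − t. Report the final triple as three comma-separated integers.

start (-1,-1,3) = (f(1,0),f(0,1),f(1,1))
replace slot 3: 2·((-1)+(-1)) − 3 = -7 → (-1,-1,-7)

-1,-1,-7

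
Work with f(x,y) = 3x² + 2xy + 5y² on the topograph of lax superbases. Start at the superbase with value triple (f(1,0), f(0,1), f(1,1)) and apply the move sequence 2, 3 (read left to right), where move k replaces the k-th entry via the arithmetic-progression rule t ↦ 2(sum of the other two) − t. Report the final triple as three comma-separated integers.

start (3,5,10) = (f(1,0),f(0,1),f(1,1))
replace slot 2: 2·(3+10) − 5 = 21 → (3,21,10)
replace slot 3: 2·(3+21) − 10 = 38 → (3,21,38)

3,21,38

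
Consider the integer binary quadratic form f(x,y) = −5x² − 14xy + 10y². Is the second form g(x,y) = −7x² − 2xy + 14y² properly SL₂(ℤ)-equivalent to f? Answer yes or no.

D₁ = 396, D₂ = 396
river cycle of f (length 4): (10, 14, -5), (-5, 16, 7), (7, 12, -9), (-9, 6, 10)
river cycle of g (length 4): (-7, 12, 9), (9, 6, -10), (-10, 14, 5), (5, 16, -7)
cycles differ ⇒ inequivalent

no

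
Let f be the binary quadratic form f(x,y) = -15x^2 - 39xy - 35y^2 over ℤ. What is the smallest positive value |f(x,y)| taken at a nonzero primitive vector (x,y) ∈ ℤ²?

translate: b→9 (≡39 mod 30), so (15,39,35)→(15,9,11)
flip: (15,9,11)→(11,-9,15)
reduced (well bottom): (11,-9,15) with a≤c, −a<b≤a
well minimum |f| = |-11| = 11 (negative-definite)

11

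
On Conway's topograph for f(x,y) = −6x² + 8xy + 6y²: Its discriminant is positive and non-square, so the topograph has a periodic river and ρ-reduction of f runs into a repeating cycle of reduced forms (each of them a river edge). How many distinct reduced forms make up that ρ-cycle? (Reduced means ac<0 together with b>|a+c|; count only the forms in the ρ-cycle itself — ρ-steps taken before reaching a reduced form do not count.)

D = 208, ⌊√D⌋ = 14
river: ρ → (6,4,-8)
river: ρ → (-8,12,2)
river: ρ → (2,12,-8)
river: ρ → (-8,4,6)
river: ρ → (6,8,-6)
river: ρ → (-6,4,8)
river: ρ → (8,12,-2)
river: ρ → (-2,12,8)
river: ρ → (8,4,-6)
river: ρ → (-6,8,6)
ρ-cycle length = 10 (tail of 0 descent steps not counted)

10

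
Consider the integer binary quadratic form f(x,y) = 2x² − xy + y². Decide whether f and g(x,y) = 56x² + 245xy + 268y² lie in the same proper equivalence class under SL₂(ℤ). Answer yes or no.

D₁ = -7, D₂ = -7
f: flip: (2,-1,1)→(1,1,2)
f: reduced (well bottom): (1,1,2) with a≤c, −a<b≤a
g: translate: b→21 (≡245 mod 112), so (56,245,268)→(56,21,2)
g: flip: (56,21,2)→(2,-21,56)
g: translate: b→-1 (≡-21 mod 4), so (2,-21,56)→(2,-1,1)
g: flip: (2,-1,1)→(1,1,2)
g: reduced (well bottom): (1,1,2) with a≤c, −a<b≤a
reduced forms (1, 1, 2) vs (1, 1, 2) ⇒ equivalent

yes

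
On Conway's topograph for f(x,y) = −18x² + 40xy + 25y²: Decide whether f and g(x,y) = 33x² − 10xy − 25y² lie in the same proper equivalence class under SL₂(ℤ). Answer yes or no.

D₁ = 3400, D₂ = 3400
river cycle of f (length 10): (25, 10, -33), (-33, 56, 2), (2, 56, -33), (-33, 10, 25), (25, 40, -18), (-18, 32, 33), (33, 34, -17), (-17, 34, 33), (33, 32, -18), (-18, 40, 25)
river cycle of g (length 10): (-25, 10, 33), (33, 56, -2), (-2, 56, 33), (33, 10, -25), (-25, 40, 18), (18, 32, -33), (-33, 34, 17), (17, 34, -33), (-33, 32, 18), (18, 40, -25)
cycles differ ⇒ inequivalent

no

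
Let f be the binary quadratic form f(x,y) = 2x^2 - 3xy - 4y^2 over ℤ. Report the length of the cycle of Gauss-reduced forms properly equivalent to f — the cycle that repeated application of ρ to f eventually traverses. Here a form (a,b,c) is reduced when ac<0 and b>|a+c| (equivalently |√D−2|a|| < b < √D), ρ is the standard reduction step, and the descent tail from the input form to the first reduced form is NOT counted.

D = 41, ⌊√D⌋ = 6
descent: ρ → (-4,3,2)  [lands on river]
river: ρ → (2,5,-2)
river: ρ → (-2,3,4)
river: ρ → (4,5,-1)
river: ρ → (-1,5,4)
river: ρ → (4,3,-2)
river: ρ → (-2,5,2)
river: ρ → (2,3,-4)
river: ρ → (-4,5,1)
river: ρ → (1,5,-4)
ρ-cycle length = 10 (tail of 1 descent step not counted)

10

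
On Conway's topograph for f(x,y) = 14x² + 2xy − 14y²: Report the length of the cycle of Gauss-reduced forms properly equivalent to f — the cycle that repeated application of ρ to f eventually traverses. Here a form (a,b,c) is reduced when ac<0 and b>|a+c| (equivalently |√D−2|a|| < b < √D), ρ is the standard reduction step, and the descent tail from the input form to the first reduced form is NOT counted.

D = 788, ⌊√D⌋ = 28
river: ρ → (-14,26,2)
river: ρ → (2,26,-14)
river: ρ → (-14,2,14)
river: ρ → (14,26,-2)
river: ρ → (-2,26,14)
river: ρ → (14,2,-14)
ρ-cycle length = 6 (tail of 0 descent steps not counted)

6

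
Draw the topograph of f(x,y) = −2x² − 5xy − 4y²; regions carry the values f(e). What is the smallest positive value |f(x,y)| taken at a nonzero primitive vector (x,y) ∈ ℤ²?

translate: b→1 (≡5 mod 4), so (2,5,4)→(2,1,1)
flip: (2,1,1)→(1,-1,2)
translate: b→1 (≡-1 mod 2), so (1,-1,2)→(1,1,2)
reduced (well bottom): (1,1,2) with a≤c, −a<b≤a
well minimum |f| = |-1| = 1 (negative-definite)

1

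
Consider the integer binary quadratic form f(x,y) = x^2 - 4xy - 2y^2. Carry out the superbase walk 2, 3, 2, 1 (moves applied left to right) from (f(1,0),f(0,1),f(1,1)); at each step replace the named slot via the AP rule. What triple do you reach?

start (1,-2,-5) = (f(1,0),f(0,1),f(1,1))
replace slot 2: 2·(1+(-5)) − (-2) = -6 → (1,-6,-5)
replace slot 3: 2·(1+(-6)) − (-5) = -5 → (1,-6,-5)
replace slot 2: 2·(1+(-5)) − (-6) = -2 → (1,-2,-5)
replace slot 1: 2·((-2)+(-5)) − 1 = -15 → (-15,-2,-5)

-15,-2,-5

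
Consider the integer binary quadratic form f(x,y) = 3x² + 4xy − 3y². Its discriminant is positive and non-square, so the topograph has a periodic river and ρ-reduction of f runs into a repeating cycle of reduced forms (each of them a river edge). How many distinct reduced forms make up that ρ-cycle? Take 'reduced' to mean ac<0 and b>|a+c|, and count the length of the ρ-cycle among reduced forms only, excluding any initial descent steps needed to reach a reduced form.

D = 52, ⌊√D⌋ = 7
river: ρ → (-3,2,4)
river: ρ → (4,6,-1)
river: ρ → (-1,6,4)
river: ρ → (4,2,-3)
river: ρ → (-3,4,3)
river: ρ → (3,2,-4)
river: ρ → (-4,6,1)
river: ρ → (1,6,-4)
river: ρ → (-4,2,3)
river: ρ → (3,4,-3)
ρ-cycle length = 10 (tail of 0 descent steps not counted)

10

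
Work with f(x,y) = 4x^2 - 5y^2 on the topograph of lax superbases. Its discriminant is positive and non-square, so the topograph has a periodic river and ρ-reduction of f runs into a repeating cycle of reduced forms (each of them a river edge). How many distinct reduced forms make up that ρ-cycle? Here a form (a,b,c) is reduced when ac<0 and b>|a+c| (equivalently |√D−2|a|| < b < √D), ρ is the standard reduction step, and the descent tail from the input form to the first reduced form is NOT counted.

D = 80, ⌊√D⌋ = 8
descent: ρ → (-5,0,4)
descent: ρ → (4,8,-1)  [lands on river]
river: ρ → (-1,8,4)
ρ-cycle length = 2 (tail of 2 descent steps not counted)

2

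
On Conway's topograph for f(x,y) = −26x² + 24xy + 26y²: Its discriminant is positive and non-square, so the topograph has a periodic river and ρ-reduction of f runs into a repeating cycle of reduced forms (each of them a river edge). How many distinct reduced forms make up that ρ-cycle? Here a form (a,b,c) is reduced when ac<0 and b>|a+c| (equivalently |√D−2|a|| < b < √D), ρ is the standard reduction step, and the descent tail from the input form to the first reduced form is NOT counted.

D = 3280, ⌊√D⌋ = 57
river: ρ → (26,28,-24)
river: ρ → (-24,20,30)
river: ρ → (30,40,-14)
river: ρ → (-14,44,24)
river: ρ → (24,52,-6)
river: ρ → (-6,56,6)
river: ρ → (6,52,-24)
river: ρ → (-24,44,14)
river: ρ → (14,40,-30)
river: ρ → (-30,20,24)
river: ρ → (24,28,-26)
river: ρ → (-26,24,26)
ρ-cycle length = 12 (tail of 0 descent steps not counted)

12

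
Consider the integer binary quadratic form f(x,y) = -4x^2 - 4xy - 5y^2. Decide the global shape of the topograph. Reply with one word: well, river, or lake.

D = b²−4ac = (-4)² − 4·(-4)·(-5) = -64
D < 0 ⇒ definite ⇒ every region one sign ⇒ single well

well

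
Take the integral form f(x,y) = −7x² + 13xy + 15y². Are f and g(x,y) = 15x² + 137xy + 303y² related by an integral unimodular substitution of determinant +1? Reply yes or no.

D₁ = 589, D₂ = 589
river cycle of f (length 16): (15, 17, -5), (-5, 23, 3), (3, 19, -19), (-19, 19, 3), (3, 23, -5), (-5, 17, 15), (15, 13, -7), (-7, 15, 13), (13, 11, -9), (-9, 7, 15), … (6 more)
river cycle of g (length 16): (15, 17, -5), (-5, 23, 3), (3, 19, -19), (-19, 19, 3), (3, 23, -5), (-5, 17, 15), (15, 13, -7), (-7, 15, 13), (13, 11, -9), (-9, 7, 15), … (6 more)
cycles coincide ⇒ equivalent

yes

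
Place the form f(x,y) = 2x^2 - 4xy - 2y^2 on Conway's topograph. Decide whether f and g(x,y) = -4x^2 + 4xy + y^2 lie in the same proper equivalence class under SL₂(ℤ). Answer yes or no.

D₁ = 32, D₂ = 32
river cycle of f (length 2): (-2, 4, 2), (2, 4, -2)
river cycle of g (length 2): (1, 4, -4), (-4, 4, 1)
cycles differ ⇒ inequivalent

no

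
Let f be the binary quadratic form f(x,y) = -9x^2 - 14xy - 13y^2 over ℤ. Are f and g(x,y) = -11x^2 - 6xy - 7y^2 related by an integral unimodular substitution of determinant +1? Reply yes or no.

D₁ = -272, D₂ = -272
f is negative-definite; reduce −f:
−f: translate: b→-4 (≡14 mod 18), so (9,14,13)→(9,-4,8)
−f: flip: (9,-4,8)→(8,4,9)
−f: reduced (well bottom): (8,4,9) with a≤c, −a<b≤a
flip sign back: reduced form of f is (-8,-4,-9)
g is negative-definite; reduce −g:
−g: flip: (11,6,7)→(7,-6,11)
−g: reduced (well bottom): (7,-6,11) with a≤c, −a<b≤a
flip sign back: reduced form of g is (-7,6,-11)
reduced forms (-8, -4, -9) vs (-7, 6, -11) ⇒ inequivalent

no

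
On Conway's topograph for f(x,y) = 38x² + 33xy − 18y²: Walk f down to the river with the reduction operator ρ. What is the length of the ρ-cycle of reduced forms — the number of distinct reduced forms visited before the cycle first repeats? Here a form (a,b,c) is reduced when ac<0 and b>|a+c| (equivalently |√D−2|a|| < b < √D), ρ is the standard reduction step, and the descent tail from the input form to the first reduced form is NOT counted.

D = 3825, ⌊√D⌋ = 61
river: ρ → (-18,39,32)
river: ρ → (32,25,-25)
river: ρ → (-25,25,32)
river: ρ → (32,39,-18)
river: ρ → (-18,33,38)
river: ρ → (38,43,-13)
river: ρ → (-13,61,2)
river: ρ → (2,59,-43)
river: ρ → (-43,27,18)
river: ρ → (18,45,-25)
river: ρ → (-25,55,8)
river: ρ → (8,57,-18)
river: ρ → (-18,51,17)
river: ρ → (17,51,-18)
river: ρ → (-18,57,8)
river: ρ → (8,55,-25)
river: ρ → (-25,45,18)
river: ρ → (18,27,-43)
river: ρ → (-43,59,2)
river: ρ → (2,61,-13)
river: ρ → (-13,43,38)
river: ρ → (38,33,-18)
ρ-cycle length = 22 (tail of 0 descent steps not counted)

22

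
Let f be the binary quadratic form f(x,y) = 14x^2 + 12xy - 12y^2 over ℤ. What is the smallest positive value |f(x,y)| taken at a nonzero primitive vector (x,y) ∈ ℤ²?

river: ρ → (-12,12,14)
river: ρ → (14,16,-10)
river: ρ → (-10,24,6)
river: ρ → (6,24,-10)
river: ρ → (-10,16,14)
river: ρ → (14,12,-12)
closes: descent 0, river 6
min |a| on river = 6

6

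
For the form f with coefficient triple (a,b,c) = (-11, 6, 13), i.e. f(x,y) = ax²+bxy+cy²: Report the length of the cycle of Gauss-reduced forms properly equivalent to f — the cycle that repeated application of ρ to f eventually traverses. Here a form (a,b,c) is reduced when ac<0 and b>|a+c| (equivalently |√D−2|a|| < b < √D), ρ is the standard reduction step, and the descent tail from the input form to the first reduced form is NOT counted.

D = 608, ⌊√D⌋ = 24
river: ρ → (13,20,-4)
river: ρ → (-4,20,13)
river: ρ → (13,6,-11)
river: ρ → (-11,16,8)
river: ρ → (8,16,-11)
river: ρ → (-11,6,13)
ρ-cycle length = 6 (tail of 0 descent steps not counted)

6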